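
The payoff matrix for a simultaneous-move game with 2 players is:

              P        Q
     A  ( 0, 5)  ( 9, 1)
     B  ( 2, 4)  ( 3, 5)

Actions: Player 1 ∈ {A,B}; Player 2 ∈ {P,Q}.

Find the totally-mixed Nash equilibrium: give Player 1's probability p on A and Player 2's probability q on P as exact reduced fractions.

P1 indiff ⇒ q·0+(1-q)·9 = q·2+(1-q)·3 ⇒ q(-2) = (1-q)(-6) ⇒ q = 3/4
P2 indiff ⇒ p·5+(1-p)·4 = p·1+(1-p)·5 ⇒ p(4) = (1-p)(1) ⇒ p = 1/5

p=1/5, q=3/4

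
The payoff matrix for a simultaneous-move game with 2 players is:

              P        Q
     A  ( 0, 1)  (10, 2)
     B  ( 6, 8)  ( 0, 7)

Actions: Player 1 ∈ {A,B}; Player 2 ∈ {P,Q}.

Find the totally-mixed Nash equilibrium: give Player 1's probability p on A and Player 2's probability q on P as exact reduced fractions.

(p,q) = (1/2, 5/8)

P1 indiff ⇒ q·0+(1-q)·10 = q·6+(1-q)·0 ⇒ q(-6) = (1-q)(-10) ⇒ q = 5/8
P2 indiff ⇒ p·1+(1-p)·8 = p·2+(1-p)·7 ⇒ p(-1) = (1-p)(-1) ⇒ p = 1/2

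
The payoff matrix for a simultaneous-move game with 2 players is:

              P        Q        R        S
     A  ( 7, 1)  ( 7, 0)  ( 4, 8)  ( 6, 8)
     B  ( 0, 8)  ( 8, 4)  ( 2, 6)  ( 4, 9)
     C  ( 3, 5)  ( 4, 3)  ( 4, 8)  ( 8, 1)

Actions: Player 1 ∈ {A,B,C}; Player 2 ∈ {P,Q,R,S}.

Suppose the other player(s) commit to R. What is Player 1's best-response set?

u_1(A vs R) = 4
u_1(B vs R) = 2
u_1(C vs R) = 4
max payoff 4 at {A,C}

argmax u_1 = {A,C}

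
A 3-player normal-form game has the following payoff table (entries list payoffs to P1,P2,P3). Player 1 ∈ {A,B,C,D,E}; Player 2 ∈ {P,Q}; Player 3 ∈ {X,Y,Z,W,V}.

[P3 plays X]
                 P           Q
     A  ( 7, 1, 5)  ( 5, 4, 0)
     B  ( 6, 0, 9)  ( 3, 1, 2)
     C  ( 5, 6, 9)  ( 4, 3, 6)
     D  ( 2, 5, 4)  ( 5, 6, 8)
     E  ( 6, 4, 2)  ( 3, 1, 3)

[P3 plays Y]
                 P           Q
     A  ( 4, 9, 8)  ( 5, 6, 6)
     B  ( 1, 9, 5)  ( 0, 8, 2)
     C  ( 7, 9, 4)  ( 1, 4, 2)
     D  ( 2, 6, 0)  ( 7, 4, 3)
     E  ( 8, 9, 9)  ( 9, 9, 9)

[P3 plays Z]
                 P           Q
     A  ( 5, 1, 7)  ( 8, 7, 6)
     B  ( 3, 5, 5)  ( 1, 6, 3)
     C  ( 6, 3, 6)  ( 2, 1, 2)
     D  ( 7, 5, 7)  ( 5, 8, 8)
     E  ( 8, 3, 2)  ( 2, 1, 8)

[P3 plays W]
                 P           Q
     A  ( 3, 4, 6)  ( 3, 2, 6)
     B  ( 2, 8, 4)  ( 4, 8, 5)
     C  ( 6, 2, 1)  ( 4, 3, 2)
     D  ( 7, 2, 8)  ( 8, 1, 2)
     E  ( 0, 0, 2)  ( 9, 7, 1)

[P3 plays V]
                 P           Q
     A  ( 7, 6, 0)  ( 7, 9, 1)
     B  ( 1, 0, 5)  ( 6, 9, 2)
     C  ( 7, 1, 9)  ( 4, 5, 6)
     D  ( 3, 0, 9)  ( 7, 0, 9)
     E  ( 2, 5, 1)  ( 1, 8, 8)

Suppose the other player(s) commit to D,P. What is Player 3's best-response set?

u_3(X vs D,P) = 4
u_3(Y vs D,P) = 0
u_3(Z vs D,P) = 7
u_3(W vs D,P) = 8
u_3(V vs D,P) = 9
max payoff 9 at {V}

argmax u_3 = {V}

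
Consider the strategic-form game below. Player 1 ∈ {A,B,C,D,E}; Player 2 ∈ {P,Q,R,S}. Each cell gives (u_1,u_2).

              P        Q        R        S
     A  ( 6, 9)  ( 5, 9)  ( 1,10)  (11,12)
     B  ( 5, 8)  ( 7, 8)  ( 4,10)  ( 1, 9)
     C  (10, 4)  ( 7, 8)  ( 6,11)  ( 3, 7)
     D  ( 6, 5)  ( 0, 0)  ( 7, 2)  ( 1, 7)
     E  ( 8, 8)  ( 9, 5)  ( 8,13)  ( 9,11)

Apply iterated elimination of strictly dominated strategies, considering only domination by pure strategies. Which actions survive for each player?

P1 drop B (E beats it: P:8>5 Q:9>7 R:8>4 S:9>1)
P1 drop D (E beats it: P:8>6 Q:9>0 R:8>7 S:9>1)
P2 drop P (R beats it: A:10>9 C:11>4 E:13>8)
P1 drop C (E beats it: Q:9>7 R:8>6 S:9>3)
P2 drop Q (R beats it: A:10>9 E:13>5)
P1→{A,E} P2→{R,S}

IESDS → P1:{A,E} P2:{R,S}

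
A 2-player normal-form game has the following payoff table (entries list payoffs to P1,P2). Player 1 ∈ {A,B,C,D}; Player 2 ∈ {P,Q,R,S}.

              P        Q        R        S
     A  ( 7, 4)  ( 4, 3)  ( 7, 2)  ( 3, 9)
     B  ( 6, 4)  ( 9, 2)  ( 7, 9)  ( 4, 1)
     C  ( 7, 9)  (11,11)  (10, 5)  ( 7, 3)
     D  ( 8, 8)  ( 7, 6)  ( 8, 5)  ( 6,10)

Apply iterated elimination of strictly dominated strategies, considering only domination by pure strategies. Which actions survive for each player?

Survivors P1:{C,D} P2:{P,Q,S}

P1 drop A (D beats it: P:8>7 Q:7>4 R:8>7 S:6>3)
P1 drop B (C beats it: P:7>6 Q:11>9 R:10>7 S:7>4)
P2 drop R (P beats it: C:9>5 D:8>5)
P1→{C,D} P2→{P,Q,S}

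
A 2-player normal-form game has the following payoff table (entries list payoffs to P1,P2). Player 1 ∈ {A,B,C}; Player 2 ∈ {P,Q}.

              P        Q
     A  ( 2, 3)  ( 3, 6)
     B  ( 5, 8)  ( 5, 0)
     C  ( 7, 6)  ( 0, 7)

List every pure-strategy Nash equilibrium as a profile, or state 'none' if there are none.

No pure NE.

(A,P): not NE [P1→C gives 7>2; P2→Q gives 6>3]
(A,Q): not NE [P1→B gives 5>3]
(B,P): not NE [P1→C gives 7>5]
(B,Q): not NE [P2→P gives 8>0]
(C,P): not NE [P2→Q gives 7>6]
(C,Q): not NE [P1→B gives 5>0]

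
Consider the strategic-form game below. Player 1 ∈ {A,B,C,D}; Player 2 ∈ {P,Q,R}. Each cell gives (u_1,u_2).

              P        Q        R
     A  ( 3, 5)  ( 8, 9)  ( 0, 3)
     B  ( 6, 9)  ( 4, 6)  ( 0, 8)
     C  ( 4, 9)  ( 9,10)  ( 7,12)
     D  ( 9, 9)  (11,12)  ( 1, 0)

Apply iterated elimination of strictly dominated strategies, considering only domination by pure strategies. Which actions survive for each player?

P1 drop A (C beats it: P:4>3 Q:9>8 R:7>0)
P1 drop B (D beats it: P:9>6 Q:11>4 R:1>0)
P2 drop P (Q beats it: C:10>9 D:12>9)
P1→{C,D} P2→{Q,R}

Remaining: P1:{C,D} P2:{Q,R}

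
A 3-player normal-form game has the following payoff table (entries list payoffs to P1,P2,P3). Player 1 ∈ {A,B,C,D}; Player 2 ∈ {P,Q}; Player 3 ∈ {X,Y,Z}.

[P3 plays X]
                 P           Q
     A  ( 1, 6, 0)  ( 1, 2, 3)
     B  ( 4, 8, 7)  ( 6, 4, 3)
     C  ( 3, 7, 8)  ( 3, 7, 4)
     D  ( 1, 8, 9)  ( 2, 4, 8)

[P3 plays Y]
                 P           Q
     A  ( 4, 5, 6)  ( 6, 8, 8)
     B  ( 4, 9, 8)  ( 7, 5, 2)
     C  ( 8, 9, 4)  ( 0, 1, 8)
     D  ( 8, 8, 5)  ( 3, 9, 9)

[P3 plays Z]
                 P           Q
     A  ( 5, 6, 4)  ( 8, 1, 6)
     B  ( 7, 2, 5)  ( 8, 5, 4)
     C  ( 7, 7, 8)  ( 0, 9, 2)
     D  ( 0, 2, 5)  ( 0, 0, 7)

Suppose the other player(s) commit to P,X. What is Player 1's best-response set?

argmax u_1 = {B}

u_1(A vs P,X) = 1
u_1(B vs P,X) = 4
u_1(C vs P,X) = 3
u_1(D vs P,X) = 1
max payoff 4 at {B}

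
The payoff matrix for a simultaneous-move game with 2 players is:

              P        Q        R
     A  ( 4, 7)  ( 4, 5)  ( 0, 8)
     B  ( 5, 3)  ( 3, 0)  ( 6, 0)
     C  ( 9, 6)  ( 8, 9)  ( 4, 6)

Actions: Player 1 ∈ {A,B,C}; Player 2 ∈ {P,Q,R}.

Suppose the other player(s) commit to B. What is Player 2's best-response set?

u_2(P vs B) = 3
u_2(Q vs B) = 0
u_2(R vs B) = 0
max payoff 3 at {P}

P2 best: {P}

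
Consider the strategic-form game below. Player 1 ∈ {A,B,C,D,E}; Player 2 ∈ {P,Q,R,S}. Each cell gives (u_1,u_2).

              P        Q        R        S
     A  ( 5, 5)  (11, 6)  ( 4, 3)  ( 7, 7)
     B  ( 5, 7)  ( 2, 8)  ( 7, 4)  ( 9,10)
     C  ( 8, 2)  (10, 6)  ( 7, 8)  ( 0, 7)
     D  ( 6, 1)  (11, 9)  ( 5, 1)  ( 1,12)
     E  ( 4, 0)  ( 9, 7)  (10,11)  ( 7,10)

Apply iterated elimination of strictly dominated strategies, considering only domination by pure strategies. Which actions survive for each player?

P2 drop P (Q beats it: A:6>5 B:8>7 C:6>2 D:9>1 E:7>0)
P2 drop Q (S beats it: A:7>6 B:10>8 C:7>6 D:12>9 E:10>7)
P1 drop A (B beats it: R:7>4 S:9>7)
P1 drop C (E beats it: R:10>7 S:7>0)
P1 drop D (B beats it: R:7>5 S:9>1)
P1→{B,E} P2→{R,S}

Survivors P1:{B,E} P2:{R,S}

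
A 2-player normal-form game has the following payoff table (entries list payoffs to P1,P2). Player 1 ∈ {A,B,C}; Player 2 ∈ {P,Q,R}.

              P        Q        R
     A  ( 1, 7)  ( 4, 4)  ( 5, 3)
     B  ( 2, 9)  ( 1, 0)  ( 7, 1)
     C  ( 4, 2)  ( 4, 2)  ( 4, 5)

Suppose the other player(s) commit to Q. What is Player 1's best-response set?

u_1(A vs Q) = 4
u_1(B vs Q) = 1
u_1(C vs Q) = 4
max payoff 4 at {A,C}

BR_1 = {A,C}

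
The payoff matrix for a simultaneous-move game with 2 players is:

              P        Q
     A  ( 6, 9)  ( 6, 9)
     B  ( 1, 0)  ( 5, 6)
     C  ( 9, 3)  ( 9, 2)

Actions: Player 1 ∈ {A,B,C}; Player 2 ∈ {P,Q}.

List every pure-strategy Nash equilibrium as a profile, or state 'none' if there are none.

(A,P): not NE [P1→C gives 9>6]
(A,Q): not NE [P1→C gives 9>6]
(B,P): not NE [P1→C gives 9>1; P2→Q gives 6>0]
(B,Q): not NE [P1→C gives 9>5]
(C,P): NE
(C,Q): not NE [P2→P gives 3>2]

NE set: (C,P)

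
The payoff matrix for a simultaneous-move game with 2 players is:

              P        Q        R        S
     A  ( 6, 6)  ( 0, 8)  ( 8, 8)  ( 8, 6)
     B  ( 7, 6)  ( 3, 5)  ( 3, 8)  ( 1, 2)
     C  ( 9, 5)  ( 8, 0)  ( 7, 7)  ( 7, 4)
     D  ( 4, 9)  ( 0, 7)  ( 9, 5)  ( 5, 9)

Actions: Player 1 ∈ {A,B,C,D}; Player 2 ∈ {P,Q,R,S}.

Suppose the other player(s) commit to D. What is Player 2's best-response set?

u_2(P vs D) = 9
u_2(Q vs D) = 7
u_2(R vs D) = 5
u_2(S vs D) = 9
max payoff 9 at {P,S}

argmax u_2 = {P,S}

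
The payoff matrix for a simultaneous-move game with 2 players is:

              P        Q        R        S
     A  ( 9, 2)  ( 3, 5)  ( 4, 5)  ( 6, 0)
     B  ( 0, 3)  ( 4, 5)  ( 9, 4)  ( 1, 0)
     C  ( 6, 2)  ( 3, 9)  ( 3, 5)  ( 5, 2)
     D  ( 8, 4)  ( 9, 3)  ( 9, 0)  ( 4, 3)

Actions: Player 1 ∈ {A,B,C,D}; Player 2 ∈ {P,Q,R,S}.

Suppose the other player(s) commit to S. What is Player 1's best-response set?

BR_1 = {A}

u_1(A vs S) = 6
u_1(B vs S) = 1
u_1(C vs S) = 5
u_1(D vs S) = 4
max payoff 6 at {A}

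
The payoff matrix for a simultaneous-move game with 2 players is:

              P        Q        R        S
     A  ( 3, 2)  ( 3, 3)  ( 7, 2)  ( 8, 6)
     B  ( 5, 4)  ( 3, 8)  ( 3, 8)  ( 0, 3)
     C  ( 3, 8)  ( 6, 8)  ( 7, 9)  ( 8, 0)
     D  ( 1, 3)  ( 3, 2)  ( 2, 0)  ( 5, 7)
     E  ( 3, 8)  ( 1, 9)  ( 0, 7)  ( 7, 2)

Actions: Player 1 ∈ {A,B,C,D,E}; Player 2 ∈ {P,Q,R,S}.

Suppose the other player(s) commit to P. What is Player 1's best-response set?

u_1(A vs P) = 3
u_1(B vs P) = 5
u_1(C vs P) = 3
u_1(D vs P) = 1
u_1(E vs P) = 3
max payoff 5 at {B}

BR_1 = {B}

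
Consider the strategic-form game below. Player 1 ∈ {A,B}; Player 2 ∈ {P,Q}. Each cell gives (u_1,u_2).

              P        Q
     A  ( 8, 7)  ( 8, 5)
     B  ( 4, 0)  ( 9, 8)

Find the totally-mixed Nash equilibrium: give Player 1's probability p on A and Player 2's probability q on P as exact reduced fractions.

P1 indiff ⇒ q·8+(1-q)·8 = q·4+(1-q)·9 ⇒ q(4) = (1-q)(1) ⇒ q = 1/5
P2 indiff ⇒ p·7+(1-p)·0 = p·5+(1-p)·8 ⇒ p(2) = (1-p)(8) ⇒ p = 4/5

(p,q) = (4/5, 1/5)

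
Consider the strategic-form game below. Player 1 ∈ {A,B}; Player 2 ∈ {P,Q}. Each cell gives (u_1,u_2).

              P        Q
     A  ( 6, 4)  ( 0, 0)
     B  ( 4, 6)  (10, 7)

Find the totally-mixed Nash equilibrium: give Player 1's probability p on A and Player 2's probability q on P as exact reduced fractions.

p=1/5, q=5/6

P1 indiff ⇒ q·6+(1-q)·0 = q·4+(1-q)·10 ⇒ q(2) = (1-q)(10) ⇒ q = 5/6
P2 indiff ⇒ p·4+(1-p)·6 = p·0+(1-p)·7 ⇒ p(4) = (1-p)(1) ⇒ p = 1/5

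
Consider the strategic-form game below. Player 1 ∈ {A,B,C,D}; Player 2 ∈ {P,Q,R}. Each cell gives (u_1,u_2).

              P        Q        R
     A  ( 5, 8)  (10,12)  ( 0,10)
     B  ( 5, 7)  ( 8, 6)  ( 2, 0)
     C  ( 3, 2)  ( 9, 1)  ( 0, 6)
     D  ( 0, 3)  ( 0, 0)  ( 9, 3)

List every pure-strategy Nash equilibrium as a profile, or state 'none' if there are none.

(A,P): not NE [P2→Q gives 12>8]
(A,Q): NE
(A,R): not NE [P1→D gives 9>0; P2→Q gives 12>10]
(B,P): NE
(B,Q): not NE [P1→A gives 10>8; P2→P gives 7>6]
(B,R): not NE [P1→D gives 9>2; P2→P gives 7>0]
(C,P): not NE [P1→B gives 5>3; P2→R gives 6>2]
(C,Q): not NE [P1→A gives 10>9; P2→R gives 6>1]
(C,R): not NE [P1→D gives 9>0]
(D,P): not NE [P1→B gives 5>0]
(D,Q): not NE [P1→A gives 10>0; P2→R gives 3>0]
(D,R): NE

NE set: (A,Q), (B,P), (D,R)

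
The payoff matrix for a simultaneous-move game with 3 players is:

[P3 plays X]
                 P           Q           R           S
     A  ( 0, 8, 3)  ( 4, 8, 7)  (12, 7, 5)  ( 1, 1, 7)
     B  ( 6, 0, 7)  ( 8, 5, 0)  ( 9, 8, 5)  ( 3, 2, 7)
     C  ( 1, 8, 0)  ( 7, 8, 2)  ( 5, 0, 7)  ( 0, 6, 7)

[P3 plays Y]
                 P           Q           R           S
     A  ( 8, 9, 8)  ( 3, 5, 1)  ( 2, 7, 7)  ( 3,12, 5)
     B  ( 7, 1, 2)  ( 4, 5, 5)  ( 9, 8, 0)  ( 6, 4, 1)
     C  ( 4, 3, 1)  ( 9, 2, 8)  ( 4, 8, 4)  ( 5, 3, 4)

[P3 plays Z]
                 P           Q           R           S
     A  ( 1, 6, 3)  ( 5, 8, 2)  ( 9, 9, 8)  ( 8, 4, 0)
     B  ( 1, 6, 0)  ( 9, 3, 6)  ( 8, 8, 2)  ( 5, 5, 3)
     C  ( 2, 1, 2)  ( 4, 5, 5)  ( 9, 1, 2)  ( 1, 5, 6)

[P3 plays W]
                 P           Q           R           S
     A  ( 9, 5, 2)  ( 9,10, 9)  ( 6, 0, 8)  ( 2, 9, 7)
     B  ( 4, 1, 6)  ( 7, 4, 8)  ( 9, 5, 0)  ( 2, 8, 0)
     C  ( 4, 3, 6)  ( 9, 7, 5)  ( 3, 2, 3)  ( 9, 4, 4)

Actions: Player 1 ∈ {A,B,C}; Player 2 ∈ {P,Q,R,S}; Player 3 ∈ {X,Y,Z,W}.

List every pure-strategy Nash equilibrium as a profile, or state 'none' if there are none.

Nash profiles: (A,Q,W), (A,R,Z)

(A,P,X): not NE [P1→B gives 6>0; P3→Y gives 8>3]
(A,P,Y): not NE [P2→S gives 12>9]
(A,P,Z): not NE [P1→C gives 2>1; P2→R gives 9>6; P3→Y gives 8>3]
(A,P,W): not NE [P2→Q gives 10>5; P3→Y gives 8>2]
(A,Q,X): not NE [P1→B gives 8>4; P3→W gives 9>7]
(A,Q,Y): not NE [P1→C gives 9>3; P2→S gives 12>5; P3→W gives 9>1]
(A,Q,Z): not NE [P1→B gives 9>5; P2→R gives 9>8; P3→W gives 9>2]
(A,Q,W): NE
(A,R,X): not NE [P2→Q gives 8>7; P3→W gives 8>5]
(A,R,Y): not NE [P1→B gives 9>2; P2→S gives 12>7; P3→W gives 8>7]
(A,R,Z): NE
(A,R,W): not NE [P1→B gives 9>6; P2→Q gives 10>0]
(A,S,X): not NE [P1→B gives 3>1; P2→Q gives 8>1]
(A,S,Y): not NE [P1→B gives 6>3; P3→W gives 7>5]
(A,S,Z): not NE [P2→R gives 9>4; P3→W gives 7>0]
(A,S,W): not NE [P1→C gives 9>2; P2→Q gives 10>9]
(B,P,X): not NE [P2→R gives 8>0]
(B,P,Y): not NE [P1→A gives 8>7; P2→R gives 8>1; P3→X gives 7>2]
(B,P,Z): not NE [P1→C gives 2>1; P2→R gives 8>6; P3→X gives 7>0]
(B,P,W): not NE [P1→A gives 9>4; P2→S gives 8>1; P3→X gives 7>6]
(B,Q,X): not NE [P2→R gives 8>5; P3→W gives 8>0]
(B,Q,Y): not NE [P1→C gives 9>4; P2→R gives 8>5; P3→W gives 8>5]
(B,Q,Z): not NE [P2→R gives 8>3; P3→W gives 8>6]
(B,Q,W): not NE [P1→C gives 9>7; P2→S gives 8>4]
(B,R,X): not NE [P1→A gives 12>9]
(B,R,Y): not NE [P3→X gives 5>0]
(B,R,Z): not NE [P1→C gives 9>8; P3→X gives 5>2]
(B,R,W): not NE [P2→S gives 8>5; P3→X gives 5>0]
(B,S,X): not NE [P2→R gives 8>2]
(B,S,Y): not NE [P2→R gives 8>4; P3→X gives 7>1]
(B,S,Z): not NE [P1→A gives 8>5; P2→R gives 8>5; P3→X gives 7>3]
(B,S,W): not NE [P1→C gives 9>2; P3→X gives 7>0]
(C,P,X): not NE [P1→B gives 6>1; P3→W gives 6>0]
(C,P,Y): not NE [P1→A gives 8>4; P2→R gives 8>3; P3→W gives 6>1]
(C,P,Z): not NE [P2→S gives 5>1; P3→W gives 6>2]
(C,P,W): not NE [P1→A gives 9>4; P2→Q gives 7>3]
(C,Q,X): not NE [P1→B gives 8>7; P3→Y gives 8>2]
(C,Q,Y): not NE [P2→R gives 8>2]
(C,Q,Z): not NE [P1→B gives 9>4; P3→Y gives 8>5]
(C,Q,W): not NE [P3→Y gives 8>5]
(C,R,X): not NE [P1→A gives 12>5; P2→Q gives 8>0]
(C,R,Y): not NE [P1→B gives 9>4; P3→X gives 7>4]
(C,R,Z): not NE [P2→S gives 5>1; P3→X gives 7>2]
(C,R,W): not NE [P1→B gives 9>3; P2→Q gives 7>2; P3→X gives 7>3]
(C,S,X): not NE [P1→B gives 3>0; P2→Q gives 8>6]
(C,S,Y): not NE [P1→B gives 6>5; P2→R gives 8>3; P3→X gives 7>4]
(C,S,Z): not NE [P1→A gives 8>1; P3→X gives 7>6]
(C,S,W): not NE [P2→Q gives 7>4; P3→X gives 7>4]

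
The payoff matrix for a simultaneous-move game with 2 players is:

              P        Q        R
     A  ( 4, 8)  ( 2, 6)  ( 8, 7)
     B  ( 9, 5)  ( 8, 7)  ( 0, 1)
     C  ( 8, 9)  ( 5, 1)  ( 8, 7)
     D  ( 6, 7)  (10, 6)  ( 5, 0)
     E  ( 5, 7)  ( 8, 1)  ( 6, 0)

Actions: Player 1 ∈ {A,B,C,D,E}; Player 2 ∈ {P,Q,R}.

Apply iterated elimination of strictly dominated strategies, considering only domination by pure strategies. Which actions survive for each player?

Remaining: P1:{B,D} P2:{P,Q}

P2 drop R (P beats it: A:8>7 B:5>1 C:9>7 D:7>0 E:7>0)
P1 drop A (B beats it: P:9>4 Q:8>2)
P1 drop C (B beats it: P:9>8 Q:8>5)
P1 drop E (D beats it: P:6>5 Q:10>8)
P1→{B,D} P2→{P,Q}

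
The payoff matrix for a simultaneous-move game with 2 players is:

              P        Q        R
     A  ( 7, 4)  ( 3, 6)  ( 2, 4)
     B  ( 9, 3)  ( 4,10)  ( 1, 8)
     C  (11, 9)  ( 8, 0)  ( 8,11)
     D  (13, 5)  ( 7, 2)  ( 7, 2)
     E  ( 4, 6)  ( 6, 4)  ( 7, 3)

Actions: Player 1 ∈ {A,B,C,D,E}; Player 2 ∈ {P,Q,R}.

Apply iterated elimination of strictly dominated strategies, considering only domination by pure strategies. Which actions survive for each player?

Survivors P1:{C,D} P2:{P,R}

P1 drop A (C beats it: P:11>7 Q:8>3 R:8>2)
P1 drop B (C beats it: P:11>9 Q:8>4 R:8>1)
P1 drop E (C beats it: P:11>4 Q:8>6 R:8>7)
P2 drop Q (P beats it: C:9>0 D:5>2)
P1→{C,D} P2→{P,R}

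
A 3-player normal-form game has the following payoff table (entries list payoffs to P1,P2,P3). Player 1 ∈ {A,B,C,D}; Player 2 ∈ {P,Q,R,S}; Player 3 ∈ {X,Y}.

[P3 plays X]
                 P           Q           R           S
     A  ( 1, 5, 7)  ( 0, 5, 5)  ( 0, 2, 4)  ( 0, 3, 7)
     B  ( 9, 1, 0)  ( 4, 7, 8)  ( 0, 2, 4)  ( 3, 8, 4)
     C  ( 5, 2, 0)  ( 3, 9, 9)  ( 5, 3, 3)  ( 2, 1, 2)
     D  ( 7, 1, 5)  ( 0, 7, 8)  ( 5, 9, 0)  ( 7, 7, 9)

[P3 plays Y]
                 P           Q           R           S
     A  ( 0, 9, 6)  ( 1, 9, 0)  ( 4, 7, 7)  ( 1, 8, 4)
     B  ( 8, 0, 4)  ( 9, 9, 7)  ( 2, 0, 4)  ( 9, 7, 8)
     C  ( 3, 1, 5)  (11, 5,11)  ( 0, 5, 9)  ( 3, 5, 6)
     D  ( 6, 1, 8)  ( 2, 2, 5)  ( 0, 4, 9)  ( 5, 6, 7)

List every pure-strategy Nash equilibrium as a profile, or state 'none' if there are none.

(A,P,X): not NE [P1→B gives 9>1]
(A,P,Y): not NE [P1→B gives 8>0; P3→X gives 7>6]
(A,Q,X): not NE [P1→B gives 4>0]
(A,Q,Y): not NE [P1→C gives 11>1; P3→X gives 5>0]
(A,R,X): not NE [P1→D gives 5>0; P2→Q gives 5>2; P3→Y gives 7>4]
(A,R,Y): not NE [P2→Q gives 9>7]
(A,S,X): not NE [P1→D gives 7>0; P2→Q gives 5>3]
(A,S,Y): not NE [P1→B gives 9>1; P2→Q gives 9>8; P3→X gives 7>4]
(B,P,X): not NE [P2→S gives 8>1; P3→Y gives 4>0]
(B,P,Y): not NE [P2→Q gives 9>0]
(B,Q,X): not NE [P2→S gives 8>7]
(B,Q,Y): not NE [P1→C gives 11>9; P3→X gives 8>7]
(B,R,X): not NE [P1→D gives 5>0; P2→S gives 8>2]
(B,R,Y): not NE [P1→A gives 4>2; P2→Q gives 9>0]
(B,S,X): not NE [P1→D gives 7>3; P3→Y gives 8>4]
(B,S,Y): not NE [P2→Q gives 9>7]
(C,P,X): not NE [P1→B gives 9>5; P2→Q gives 9>2; P3→Y gives 5>0]
(C,P,Y): not NE [P1→B gives 8>3; P2→S gives 5>1]
(C,Q,X): not NE [P1→B gives 4>3; P3→Y gives 11>9]
(C,Q,Y): NE
(C,R,X): not NE [P2→Q gives 9>3; P3→Y gives 9>3]
(C,R,Y): not NE [P1→A gives 4>0]
(C,S,X): not NE [P1→D gives 7>2; P2→Q gives 9>1; P3→Y gives 6>2]
(C,S,Y): not NE [P1→B gives 9>3]
(D,P,X): not NE [P1→B gives 9>7; P2→R gives 9>1; P3→Y gives 8>5]
(D,P,Y): not NE [P1→B gives 8>6; P2→S gives 6>1]
(D,Q,X): not NE [P1→B gives 4>0; P2→R gives 9>7]
(D,Q,Y): not NE [P1→C gives 11>2; P2→S gives 6>2; P3→X gives 8>5]
(D,R,X): not NE [P3→Y gives 9>0]
(D,R,Y): not NE [P1→A gives 4>0; P2→S gives 6>4]
(D,S,X): not NE [P2→R gives 9>7]
(D,S,Y): not NE [P1→B gives 9>5; P3→X gives 9>7]

NE set: (C,Q,Y)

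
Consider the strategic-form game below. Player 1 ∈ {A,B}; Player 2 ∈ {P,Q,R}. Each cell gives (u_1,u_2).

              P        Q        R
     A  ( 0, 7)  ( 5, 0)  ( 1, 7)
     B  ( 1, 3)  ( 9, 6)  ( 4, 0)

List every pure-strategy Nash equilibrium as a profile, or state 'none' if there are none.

NE set: (B,Q)

(A,P): not NE [P1→B gives 1>0]
(A,Q): not NE [P1→B gives 9>5; P2→R gives 7>0]
(A,R): not NE [P1→B gives 4>1]
(B,P): not NE [P2→Q gives 6>3]
(B,Q): NE
(B,R): not NE [P2→Q gives 6>0]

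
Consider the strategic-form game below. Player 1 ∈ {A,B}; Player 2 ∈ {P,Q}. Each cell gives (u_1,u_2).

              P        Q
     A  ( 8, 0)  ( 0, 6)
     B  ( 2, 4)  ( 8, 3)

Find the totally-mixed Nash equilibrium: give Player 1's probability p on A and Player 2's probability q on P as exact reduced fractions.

(p,q) = (1/7, 4/7)

P1 indiff ⇒ q·8+(1-q)·0 = q·2+(1-q)·8 ⇒ q(6) = (1-q)(8) ⇒ q = 4/7
P2 indiff ⇒ p·0+(1-p)·4 = p·6+(1-p)·3 ⇒ p(-6) = (1-p)(-1) ⇒ p = 1/7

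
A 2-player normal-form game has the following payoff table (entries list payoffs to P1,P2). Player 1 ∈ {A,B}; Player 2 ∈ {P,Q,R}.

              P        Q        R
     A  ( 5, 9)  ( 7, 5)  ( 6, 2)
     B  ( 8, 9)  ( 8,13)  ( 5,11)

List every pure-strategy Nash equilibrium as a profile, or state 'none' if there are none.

Nash profiles: (B,Q)

(A,P): not NE [P1→B gives 8>5]
(A,Q): not NE [P1→B gives 8>7; P2→P gives 9>5]
(A,R): not NE [P2→P gives 9>2]
(B,P): not NE [P2→Q gives 13>9]
(B,Q): NE
(B,R): not NE [P1→A gives 6>5; P2→Q gives 13>11]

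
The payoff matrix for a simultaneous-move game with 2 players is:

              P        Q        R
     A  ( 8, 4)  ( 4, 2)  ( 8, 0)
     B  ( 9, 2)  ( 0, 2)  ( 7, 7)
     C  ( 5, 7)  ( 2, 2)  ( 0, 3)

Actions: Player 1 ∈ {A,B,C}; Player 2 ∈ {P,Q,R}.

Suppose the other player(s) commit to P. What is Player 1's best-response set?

BR_1 = {B}

u_1(A vs P) = 8
u_1(B vs P) = 9
u_1(C vs P) = 5
max payoff 9 at {B}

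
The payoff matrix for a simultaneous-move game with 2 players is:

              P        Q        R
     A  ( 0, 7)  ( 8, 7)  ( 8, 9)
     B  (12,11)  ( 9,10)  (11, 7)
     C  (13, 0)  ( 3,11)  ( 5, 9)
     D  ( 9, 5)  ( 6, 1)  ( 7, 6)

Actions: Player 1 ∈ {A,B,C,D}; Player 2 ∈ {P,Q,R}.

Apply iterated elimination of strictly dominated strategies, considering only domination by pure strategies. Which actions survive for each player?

P1 drop A (B beats it: P:12>0 Q:9>8 R:11>8)
P1 drop D (B beats it: P:12>9 Q:9>6 R:11>7)
P2 drop R (Q beats it: B:10>7 C:11>9)
P1→{B,C} P2→{P,Q}

Remaining: P1:{B,C} P2:{P,Q}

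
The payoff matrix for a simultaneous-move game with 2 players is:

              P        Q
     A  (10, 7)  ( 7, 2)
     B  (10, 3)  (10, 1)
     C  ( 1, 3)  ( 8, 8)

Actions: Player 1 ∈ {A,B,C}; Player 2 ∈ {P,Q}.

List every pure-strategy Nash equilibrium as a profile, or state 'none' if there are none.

PSNE = {(A,P), (B,P)}

(A,P): NE
(A,Q): not NE [P1→B gives 10>7; P2→P gives 7>2]
(B,P): NE
(B,Q): not NE [P2→P gives 3>1]
(C,P): not NE [P1→B gives 10>1; P2→Q gives 8>3]
(C,Q): not NE [P1→B gives 10>8]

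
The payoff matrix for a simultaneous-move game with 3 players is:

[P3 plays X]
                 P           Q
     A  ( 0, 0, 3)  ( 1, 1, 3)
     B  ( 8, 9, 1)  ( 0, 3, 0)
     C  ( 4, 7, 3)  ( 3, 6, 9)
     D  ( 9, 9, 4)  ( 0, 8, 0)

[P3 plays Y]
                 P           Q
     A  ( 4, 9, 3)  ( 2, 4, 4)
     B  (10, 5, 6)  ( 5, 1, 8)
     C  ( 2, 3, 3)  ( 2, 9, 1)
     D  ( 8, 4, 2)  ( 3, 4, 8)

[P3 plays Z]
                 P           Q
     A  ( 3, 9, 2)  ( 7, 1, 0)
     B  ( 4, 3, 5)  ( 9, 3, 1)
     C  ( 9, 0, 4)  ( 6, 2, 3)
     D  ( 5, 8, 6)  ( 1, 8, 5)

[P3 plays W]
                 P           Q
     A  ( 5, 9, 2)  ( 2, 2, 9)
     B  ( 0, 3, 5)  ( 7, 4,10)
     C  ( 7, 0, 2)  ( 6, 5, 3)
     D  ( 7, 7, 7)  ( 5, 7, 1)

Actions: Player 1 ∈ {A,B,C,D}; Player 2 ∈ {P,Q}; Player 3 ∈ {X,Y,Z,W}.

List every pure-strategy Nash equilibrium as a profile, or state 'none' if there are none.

Nash profiles: (B,P,Y), (B,Q,W), (D,P,W)

(A,P,X): not NE [P1→D gives 9>0; P2→Q gives 1>0]
(A,P,Y): not NE [P1→B gives 10>4]
(A,P,Z): not NE [P1→C gives 9>3; P3→Y gives 3>2]
(A,P,W): not NE [P1→D gives 7>5; P3→Y gives 3>2]
(A,Q,X): not NE [P1→C gives 3>1; P3→W gives 9>3]
(A,Q,Y): not NE [P1→B gives 5>2; P2→P gives 9>4; P3→W gives 9>4]
(A,Q,Z): not NE [P1→B gives 9>7; P2→P gives 9>1; P3→W gives 9>0]
(A,Q,W): not NE [P1→B gives 7>2; P2→P gives 9>2]
(B,P,X): not NE [P1→D gives 9>8; P3→Y gives 6>1]
(B,P,Y): NE
(B,P,Z): not NE [P1→C gives 9>4; P3→Y gives 6>5]
(B,P,W): not NE [P1→D gives 7>0; P2→Q gives 4>3; P3→Y gives 6>5]
(B,Q,X): not NE [P1→C gives 3>0; P2→P gives 9>3; P3→W gives 10>0]
(B,Q,Y): not NE [P2→P gives 5>1; P3→W gives 10>8]
(B,Q,Z): not NE [P3→W gives 10>1]
(B,Q,W): NE
(C,P,X): not NE [P1→D gives 9>4; P3→Z gives 4>3]
(C,P,Y): not NE [P1→B gives 10>2; P2→Q gives 9>3; P3→Z gives 4>3]
(C,P,Z): not NE [P2→Q gives 2>0]
(C,P,W): not NE [P2→Q gives 5>0; P3→Z gives 4>2]
(C,Q,X): not NE [P2→P gives 7>6]
(C,Q,Y): not NE [P1→B gives 5>2; P3→X gives 9>1]
(C,Q,Z): not NE [P1→B gives 9>6; P3→X gives 9>3]
(C,Q,W): not NE [P1→B gives 7>6; P3→X gives 9>3]
(D,P,X): not NE [P3→W gives 7>4]
(D,P,Y): not NE [P1→B gives 10>8; P3→W gives 7>2]
(D,P,Z): not NE [P1→C gives 9>5; P3→W gives 7>6]
(D,P,W): NE
(D,Q,X): not NE [P1→C gives 3>0; P2→P gives 9>8; P3→Y gives 8>0]
(D,Q,Y): not NE [P1→B gives 5>3]
(D,Q,Z): not NE [P1→B gives 9>1; P3→Y gives 8>5]
(D,Q,W): not NE [P1→B gives 7>5; P3→Y gives 8>1]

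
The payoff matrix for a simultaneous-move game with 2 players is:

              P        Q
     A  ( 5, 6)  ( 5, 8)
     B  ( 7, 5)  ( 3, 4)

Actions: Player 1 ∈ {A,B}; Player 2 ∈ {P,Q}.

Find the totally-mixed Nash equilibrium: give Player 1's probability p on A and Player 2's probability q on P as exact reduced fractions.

(p,q) = (1/3, 1/2)

P1 indiff ⇒ q·5+(1-q)·5 = q·7+(1-q)·3 ⇒ q(-2) = (1-q)(-2) ⇒ q = 1/2
P2 indiff ⇒ p·6+(1-p)·5 = p·8+(1-p)·4 ⇒ p(-2) = (1-p)(-1) ⇒ p = 1/3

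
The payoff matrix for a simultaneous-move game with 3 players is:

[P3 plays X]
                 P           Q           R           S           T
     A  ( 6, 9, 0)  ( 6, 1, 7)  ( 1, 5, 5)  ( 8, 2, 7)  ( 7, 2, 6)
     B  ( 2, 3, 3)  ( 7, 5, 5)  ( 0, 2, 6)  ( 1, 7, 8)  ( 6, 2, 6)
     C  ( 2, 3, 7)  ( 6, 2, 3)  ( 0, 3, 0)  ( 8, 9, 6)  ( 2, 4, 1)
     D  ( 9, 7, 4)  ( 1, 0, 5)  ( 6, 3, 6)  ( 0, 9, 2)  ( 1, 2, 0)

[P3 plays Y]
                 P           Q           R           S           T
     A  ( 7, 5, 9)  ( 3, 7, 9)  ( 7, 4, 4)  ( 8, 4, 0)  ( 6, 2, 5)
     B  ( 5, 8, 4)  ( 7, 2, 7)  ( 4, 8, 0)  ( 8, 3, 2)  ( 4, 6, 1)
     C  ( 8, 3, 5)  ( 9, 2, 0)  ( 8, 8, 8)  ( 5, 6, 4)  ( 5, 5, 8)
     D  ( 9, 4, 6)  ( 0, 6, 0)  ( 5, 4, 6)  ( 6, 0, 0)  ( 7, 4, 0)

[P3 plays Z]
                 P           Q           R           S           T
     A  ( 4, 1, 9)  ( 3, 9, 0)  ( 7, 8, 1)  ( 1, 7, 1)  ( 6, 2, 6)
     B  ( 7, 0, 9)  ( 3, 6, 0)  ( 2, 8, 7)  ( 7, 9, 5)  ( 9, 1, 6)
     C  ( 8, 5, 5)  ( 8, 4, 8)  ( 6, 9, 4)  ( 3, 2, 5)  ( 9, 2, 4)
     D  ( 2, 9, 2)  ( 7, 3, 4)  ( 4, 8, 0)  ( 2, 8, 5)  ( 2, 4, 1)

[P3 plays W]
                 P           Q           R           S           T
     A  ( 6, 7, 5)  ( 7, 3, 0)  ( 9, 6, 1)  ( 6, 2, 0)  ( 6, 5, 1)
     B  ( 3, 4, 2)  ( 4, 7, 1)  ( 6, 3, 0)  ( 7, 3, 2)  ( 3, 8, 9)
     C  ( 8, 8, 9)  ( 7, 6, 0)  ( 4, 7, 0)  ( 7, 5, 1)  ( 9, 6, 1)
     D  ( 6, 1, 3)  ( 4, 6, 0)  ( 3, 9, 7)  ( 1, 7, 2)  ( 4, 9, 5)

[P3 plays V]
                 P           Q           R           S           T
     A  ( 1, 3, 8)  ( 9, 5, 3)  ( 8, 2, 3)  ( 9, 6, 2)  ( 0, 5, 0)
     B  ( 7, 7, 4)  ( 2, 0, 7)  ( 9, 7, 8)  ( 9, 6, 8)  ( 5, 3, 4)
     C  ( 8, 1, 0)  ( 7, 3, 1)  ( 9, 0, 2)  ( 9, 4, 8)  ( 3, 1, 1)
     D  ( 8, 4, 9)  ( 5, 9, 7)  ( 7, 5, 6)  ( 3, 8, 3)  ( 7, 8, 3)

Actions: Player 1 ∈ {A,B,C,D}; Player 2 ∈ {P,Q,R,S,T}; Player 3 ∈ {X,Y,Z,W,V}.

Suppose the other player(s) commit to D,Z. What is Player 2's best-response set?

u_2(P vs D,Z) = 9
u_2(Q vs D,Z) = 3
u_2(R vs D,Z) = 8
u_2(S vs D,Z) = 8
u_2(T vs D,Z) = 4
max payoff 9 at {P}

BR_2 = {P}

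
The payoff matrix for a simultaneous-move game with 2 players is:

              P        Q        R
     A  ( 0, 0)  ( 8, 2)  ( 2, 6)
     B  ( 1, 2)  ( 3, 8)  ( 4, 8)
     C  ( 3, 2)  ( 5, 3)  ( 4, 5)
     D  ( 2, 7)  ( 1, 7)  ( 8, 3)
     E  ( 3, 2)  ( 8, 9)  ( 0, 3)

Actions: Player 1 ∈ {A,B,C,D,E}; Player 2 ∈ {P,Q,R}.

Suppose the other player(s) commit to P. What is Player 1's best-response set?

P1 best: {C,E}

u_1(A vs P) = 0
u_1(B vs P) = 1
u_1(C vs P) = 3
u_1(D vs P) = 2
u_1(E vs P) = 3
max payoff 3 at {C,E}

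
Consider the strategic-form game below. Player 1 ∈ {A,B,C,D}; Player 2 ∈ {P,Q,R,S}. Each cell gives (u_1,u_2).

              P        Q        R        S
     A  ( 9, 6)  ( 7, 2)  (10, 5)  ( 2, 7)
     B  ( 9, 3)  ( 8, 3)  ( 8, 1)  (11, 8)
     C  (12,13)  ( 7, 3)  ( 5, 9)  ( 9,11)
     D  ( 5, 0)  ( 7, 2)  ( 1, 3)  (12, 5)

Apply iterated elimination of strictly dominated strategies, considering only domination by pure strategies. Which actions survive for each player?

Survivors P1:{B,C,D} P2:{P,S}

P2 drop Q (S beats it: A:7>2 B:8>3 C:11>3 D:5>2)
P2 drop R (S beats it: A:7>5 B:8>1 C:11>9 D:5>3)
P1 drop A (C beats it: P:12>9 S:9>2)
P1→{B,C,D} P2→{P,S}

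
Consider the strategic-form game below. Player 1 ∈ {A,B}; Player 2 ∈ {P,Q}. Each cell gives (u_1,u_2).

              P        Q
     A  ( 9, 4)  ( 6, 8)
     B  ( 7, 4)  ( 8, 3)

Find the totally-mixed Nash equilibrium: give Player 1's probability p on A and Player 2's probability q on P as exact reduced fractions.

P1 indiff ⇒ q·9+(1-q)·6 = q·7+(1-q)·8 ⇒ q(2) = (1-q)(2) ⇒ q = 1/2
P2 indiff ⇒ p·4+(1-p)·4 = p·8+(1-p)·3 ⇒ p(-4) = (1-p)(-1) ⇒ p = 1/5

(p,q) = (1/5, 1/2)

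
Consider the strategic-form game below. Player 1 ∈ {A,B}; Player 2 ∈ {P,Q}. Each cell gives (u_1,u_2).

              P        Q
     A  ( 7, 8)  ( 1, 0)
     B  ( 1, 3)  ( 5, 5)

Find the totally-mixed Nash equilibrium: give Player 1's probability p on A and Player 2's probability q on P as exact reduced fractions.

P1 mixes 1/5 on A; P2 mixes 2/5 on P

P1 indiff ⇒ q·7+(1-q)·1 = q·1+(1-q)·5 ⇒ q(6) = (1-q)(4) ⇒ q = 2/5
P2 indiff ⇒ p·8+(1-p)·3 = p·0+(1-p)·5 ⇒ p(8) = (1-p)(2) ⇒ p = 1/5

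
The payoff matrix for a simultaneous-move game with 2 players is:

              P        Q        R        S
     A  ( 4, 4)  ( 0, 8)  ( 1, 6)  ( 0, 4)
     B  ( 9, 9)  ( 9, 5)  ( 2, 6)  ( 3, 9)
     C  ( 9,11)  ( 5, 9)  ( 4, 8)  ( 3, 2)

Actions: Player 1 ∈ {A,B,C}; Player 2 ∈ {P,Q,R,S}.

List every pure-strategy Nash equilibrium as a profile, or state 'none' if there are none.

(A,P): not NE [P1→C gives 9>4; P2→Q gives 8>4]
(A,Q): not NE [P1→B gives 9>0]
(A,R): not NE [P1→C gives 4>1; P2→Q gives 8>6]
(A,S): not NE [P1→C gives 3>0; P2→Q gives 8>4]
(B,P): NE
(B,Q): not NE [P2→S gives 9>5]
(B,R): not NE [P1→C gives 4>2; P2→S gives 9>6]
(B,S): NE
(C,P): NE
(C,Q): not NE [P1→B gives 9>5; P2→P gives 11>9]
(C,R): not NE [P2→P gives 11>8]
(C,S): not NE [P2→P gives 11>2]

PSNE = {(B,P), (B,S), (C,P)}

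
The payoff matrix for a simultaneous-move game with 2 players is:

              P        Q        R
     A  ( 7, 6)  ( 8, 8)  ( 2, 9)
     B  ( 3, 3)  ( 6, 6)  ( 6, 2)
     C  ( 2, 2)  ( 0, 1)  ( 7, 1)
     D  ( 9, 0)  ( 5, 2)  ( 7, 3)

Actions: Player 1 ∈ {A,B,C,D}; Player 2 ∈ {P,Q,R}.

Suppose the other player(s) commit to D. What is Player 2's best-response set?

P2 best: {R}

u_2(P vs D) = 0
u_2(Q vs D) = 2
u_2(R vs D) = 3
max payoff 3 at {R}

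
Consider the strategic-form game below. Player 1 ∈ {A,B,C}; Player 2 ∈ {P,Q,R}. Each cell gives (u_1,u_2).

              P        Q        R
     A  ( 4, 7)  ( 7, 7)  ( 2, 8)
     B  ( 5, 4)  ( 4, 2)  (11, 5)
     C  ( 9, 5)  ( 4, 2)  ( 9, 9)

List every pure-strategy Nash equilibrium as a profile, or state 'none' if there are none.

NE set: (B,R)

(A,P): not NE [P1→C gives 9>4; P2→R gives 8>7]
(A,Q): not NE [P2→R gives 8>7]
(A,R): not NE [P1→B gives 11>2]
(B,P): not NE [P1→C gives 9>5; P2→R gives 5>4]
(B,Q): not NE [P1→A gives 7>4; P2→R gives 5>2]
(B,R): NE
(C,P): not NE [P2→R gives 9>5]
(C,Q): not NE [P1→A gives 7>4; P2→R gives 9>2]
(C,R): not NE [P1→B gives 11>9]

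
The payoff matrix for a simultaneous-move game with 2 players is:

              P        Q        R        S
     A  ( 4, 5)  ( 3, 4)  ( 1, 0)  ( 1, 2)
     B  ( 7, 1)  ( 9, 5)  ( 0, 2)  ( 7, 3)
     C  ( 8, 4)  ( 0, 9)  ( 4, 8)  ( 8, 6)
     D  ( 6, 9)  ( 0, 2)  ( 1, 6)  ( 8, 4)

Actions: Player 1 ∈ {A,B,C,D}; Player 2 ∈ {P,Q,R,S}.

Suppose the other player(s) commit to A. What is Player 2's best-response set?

P2 best: {P}

u_2(P vs A) = 5
u_2(Q vs A) = 4
u_2(R vs A) = 0
u_2(S vs A) = 2
max payoff 5 at {P}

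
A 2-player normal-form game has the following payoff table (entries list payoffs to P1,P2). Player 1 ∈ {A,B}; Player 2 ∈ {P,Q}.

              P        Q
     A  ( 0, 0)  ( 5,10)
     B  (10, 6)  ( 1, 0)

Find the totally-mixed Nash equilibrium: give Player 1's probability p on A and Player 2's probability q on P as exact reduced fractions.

P1 indiff ⇒ q·0+(1-q)·5 = q·10+(1-q)·1 ⇒ q(-10) = (1-q)(-4) ⇒ q = 2/7
P2 indiff ⇒ p·0+(1-p)·6 = p·10+(1-p)·0 ⇒ p(-10) = (1-p)(-6) ⇒ p = 3/8

P1 mixes 3/8 on A; P2 mixes 2/7 on P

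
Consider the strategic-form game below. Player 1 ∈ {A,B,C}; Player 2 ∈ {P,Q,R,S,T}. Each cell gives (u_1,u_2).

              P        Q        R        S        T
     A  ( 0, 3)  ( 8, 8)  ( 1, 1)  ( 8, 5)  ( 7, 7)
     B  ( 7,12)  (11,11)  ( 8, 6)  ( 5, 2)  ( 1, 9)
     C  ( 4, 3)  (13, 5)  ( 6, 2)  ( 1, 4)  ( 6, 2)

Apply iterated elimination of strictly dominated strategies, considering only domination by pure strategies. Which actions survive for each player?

P2 drop R (P beats it: A:3>1 B:12>6 C:3>2)
P2 drop S (Q beats it: A:8>5 B:11>2 C:5>4)
P2 drop T (Q beats it: A:8>7 B:11>9 C:5>2)
P1 drop A (B beats it: P:7>0 Q:11>8)
P1→{B,C} P2→{P,Q}

Survivors P1:{B,C} P2:{P,Q}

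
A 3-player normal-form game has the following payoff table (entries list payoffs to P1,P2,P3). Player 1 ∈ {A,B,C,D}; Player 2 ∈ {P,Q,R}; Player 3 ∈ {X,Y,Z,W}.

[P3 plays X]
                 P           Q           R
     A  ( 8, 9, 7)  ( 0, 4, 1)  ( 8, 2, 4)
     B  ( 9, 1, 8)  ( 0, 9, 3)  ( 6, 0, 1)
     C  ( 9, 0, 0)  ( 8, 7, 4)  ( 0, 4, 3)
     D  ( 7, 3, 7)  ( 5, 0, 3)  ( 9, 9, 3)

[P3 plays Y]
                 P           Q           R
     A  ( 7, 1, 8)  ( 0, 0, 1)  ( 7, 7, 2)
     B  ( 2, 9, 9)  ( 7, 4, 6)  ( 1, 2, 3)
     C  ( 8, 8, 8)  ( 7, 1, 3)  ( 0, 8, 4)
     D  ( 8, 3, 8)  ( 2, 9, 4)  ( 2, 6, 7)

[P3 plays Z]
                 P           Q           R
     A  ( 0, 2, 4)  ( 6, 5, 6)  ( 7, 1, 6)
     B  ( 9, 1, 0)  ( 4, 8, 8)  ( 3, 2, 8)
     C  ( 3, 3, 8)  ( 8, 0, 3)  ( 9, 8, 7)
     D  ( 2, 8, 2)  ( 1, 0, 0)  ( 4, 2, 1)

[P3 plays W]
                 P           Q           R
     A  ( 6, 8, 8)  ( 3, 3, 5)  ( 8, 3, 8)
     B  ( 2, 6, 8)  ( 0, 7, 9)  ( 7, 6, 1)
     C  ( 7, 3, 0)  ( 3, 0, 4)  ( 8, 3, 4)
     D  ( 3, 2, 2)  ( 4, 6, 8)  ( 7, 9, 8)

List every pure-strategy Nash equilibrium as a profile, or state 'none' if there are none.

(A,P,X): not NE [P1→C gives 9>8; P3→W gives 8>7]
(A,P,Y): not NE [P1→D gives 8>7; P2→R gives 7>1]
(A,P,Z): not NE [P1→B gives 9>0; P2→Q gives 5>2; P3→W gives 8>4]
(A,P,W): not NE [P1→C gives 7>6]
(A,Q,X): not NE [P1→C gives 8>0; P2→P gives 9>4; P3→Z gives 6>1]
(A,Q,Y): not NE [P1→C gives 7>0; P2→R gives 7>0; P3→Z gives 6>1]
(A,Q,Z): not NE [P1→C gives 8>6]
(A,Q,W): not NE [P1→D gives 4>3; P2→P gives 8>3; P3→Z gives 6>5]
(A,R,X): not NE [P1→D gives 9>8; P2→P gives 9>2; P3→W gives 8>4]
(A,R,Y): not NE [P3→W gives 8>2]
(A,R,Z): not NE [P1→C gives 9>7; P2→Q gives 5>1; P3→W gives 8>6]
(A,R,W): not NE [P2→P gives 8>3]
(B,P,X): not NE [P2→Q gives 9>1; P3→Y gives 9>8]
(B,P,Y): not NE [P1→D gives 8>2]
(B,P,Z): not NE [P2→Q gives 8>1; P3→Y gives 9>0]
(B,P,W): not NE [P1→C gives 7>2; P2→Q gives 7>6; P3→Y gives 9>8]
(B,Q,X): not NE [P1→C gives 8>0; P3→W gives 9>3]
(B,Q,Y): not NE [P2→P gives 9>4; P3→W gives 9>6]
(B,Q,Z): not NE [P1→C gives 8>4; P3→W gives 9>8]
(B,Q,W): not NE [P1→D gives 4>0]
(B,R,X): not NE [P1→D gives 9>6; P2→Q gives 9>0; P3→Z gives 8>1]
(B,R,Y): not NE [P1→A gives 7>1; P2→P gives 9>2; P3→Z gives 8>3]
(B,R,Z): not NE [P1→C gives 9>3; P2→Q gives 8>2]
(B,R,W): not NE [P1→C gives 8>7; P2→Q gives 7>6; P3→Z gives 8>1]
(C,P,X): not NE [P2→Q gives 7>0; P3→Z gives 8>0]
(C,P,Y): NE
(C,P,Z): not NE [P1→B gives 9>3; P2→R gives 8>3]
(C,P,W): not NE [P3→Z gives 8>0]
(C,Q,X): NE
(C,Q,Y): not NE [P2→R gives 8>1; P3→W gives 4>3]
(C,Q,Z): not NE [P2→R gives 8>0; P3→W gives 4>3]
(C,Q,W): not NE [P1→D gives 4>3; P2→R gives 3>0]
(C,R,X): not NE [P1→D gives 9>0; P2→Q gives 7>4; P3→Z gives 7>3]
(C,R,Y): not NE [P1→A gives 7>0; P3→Z gives 7>4]
(C,R,Z): NE
(C,R,W): not NE [P3→Z gives 7>4]
(D,P,X): not NE [P1→C gives 9>7; P2→R gives 9>3; P3→Y gives 8>7]
(D,P,Y): not NE [P2→Q gives 9>3]
(D,P,Z): not NE [P1→B gives 9>2; P3→Y gives 8>2]
(D,P,W): not NE [P1→C gives 7>3; P2→R gives 9>2; P3→Y gives 8>2]
(D,Q,X): not NE [P1→C gives 8>5; P2→R gives 9>0; P3→W gives 8>3]
(D,Q,Y): not NE [P1→C gives 7>2; P3→W gives 8>4]
(D,Q,Z): not NE [P1→C gives 8>1; P2→P gives 8>0; P3→W gives 8>0]
(D,Q,W): not NE [P2→R gives 9>6]
(D,R,X): not NE [P3→W gives 8>3]
(D,R,Y): not NE [P1→A gives 7>2; P2→Q gives 9>6; P3→W gives 8>7]
(D,R,Z): not NE [P1→C gives 9>4; P2→P gives 8>2; P3→W gives 8>1]
(D,R,W): not NE [P1→C gives 8>7]

PSNE = {(C,P,Y), (C,Q,X), (C,R,Z)}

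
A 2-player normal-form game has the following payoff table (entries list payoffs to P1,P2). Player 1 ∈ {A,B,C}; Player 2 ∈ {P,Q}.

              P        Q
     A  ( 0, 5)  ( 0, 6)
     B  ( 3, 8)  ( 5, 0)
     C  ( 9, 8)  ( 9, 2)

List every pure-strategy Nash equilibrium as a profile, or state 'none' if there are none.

(A,P): not NE [P1→C gives 9>0; P2→Q gives 6>5]
(A,Q): not NE [P1→C gives 9>0]
(B,P): not NE [P1→C gives 9>3]
(B,Q): not NE [P1→C gives 9>5; P2→P gives 8>0]
(C,P): NE
(C,Q): not NE [P2→P gives 8>2]

PSNE = {(C,P)}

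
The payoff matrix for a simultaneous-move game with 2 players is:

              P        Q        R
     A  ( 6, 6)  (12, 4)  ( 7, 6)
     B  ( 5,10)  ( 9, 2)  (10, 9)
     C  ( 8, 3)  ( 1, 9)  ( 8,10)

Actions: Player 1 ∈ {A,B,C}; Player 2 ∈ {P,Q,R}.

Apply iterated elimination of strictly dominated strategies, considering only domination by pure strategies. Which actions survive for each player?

IESDS → P1:{B,C} P2:{P,R}

P2 drop Q (R beats it: A:6>4 B:9>2 C:10>9)
P1 drop A (C beats it: P:8>6 R:8>7)
P1→{B,C} P2→{P,R}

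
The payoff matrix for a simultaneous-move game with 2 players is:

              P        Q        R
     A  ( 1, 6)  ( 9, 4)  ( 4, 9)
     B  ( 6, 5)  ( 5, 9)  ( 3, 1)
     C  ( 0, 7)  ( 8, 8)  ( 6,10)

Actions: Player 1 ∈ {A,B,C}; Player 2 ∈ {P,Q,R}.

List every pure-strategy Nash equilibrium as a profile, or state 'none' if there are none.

PSNE = {(C,R)}

(A,P): not NE [P1→B gives 6>1; P2→R gives 9>6]
(A,Q): not NE [P2→R gives 9>4]
(A,R): not NE [P1→C gives 6>4]
(B,P): not NE [P2→Q gives 9>5]
(B,Q): not NE [P1→A gives 9>5]
(B,R): not NE [P1→C gives 6>3; P2→Q gives 9>1]
(C,P): not NE [P1→B gives 6>0; P2→R gives 10>7]
(C,Q): not NE [P1→A gives 9>8; P2→R gives 10>8]
(C,R): NE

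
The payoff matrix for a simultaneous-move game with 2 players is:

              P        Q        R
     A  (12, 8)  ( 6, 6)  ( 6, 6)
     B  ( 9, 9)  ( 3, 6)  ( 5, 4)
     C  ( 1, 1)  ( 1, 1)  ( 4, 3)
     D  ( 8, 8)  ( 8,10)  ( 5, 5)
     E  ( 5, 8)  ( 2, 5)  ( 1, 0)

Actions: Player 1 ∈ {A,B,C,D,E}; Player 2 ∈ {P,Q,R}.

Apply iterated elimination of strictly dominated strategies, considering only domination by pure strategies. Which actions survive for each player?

P1 drop B (A beats it: P:12>9 Q:6>3 R:6>5)
P1 drop C (A beats it: P:12>1 Q:6>1 R:6>4)
P1 drop E (A beats it: P:12>5 Q:6>2 R:6>1)
P2 drop R (P beats it: A:8>6 D:8>5)
P1→{A,D} P2→{P,Q}

IESDS → P1:{A,D} P2:{P,Q}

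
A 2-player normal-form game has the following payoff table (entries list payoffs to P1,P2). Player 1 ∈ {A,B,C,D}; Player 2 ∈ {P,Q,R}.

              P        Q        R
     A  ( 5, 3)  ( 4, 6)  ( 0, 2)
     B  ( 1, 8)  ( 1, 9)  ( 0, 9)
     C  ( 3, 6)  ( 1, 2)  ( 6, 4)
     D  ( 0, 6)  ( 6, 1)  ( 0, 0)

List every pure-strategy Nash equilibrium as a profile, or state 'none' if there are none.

(A,P): not NE [P2→Q gives 6>3]
(A,Q): not NE [P1→D gives 6>4]
(A,R): not NE [P1→C gives 6>0; P2→Q gives 6>2]
(B,P): not NE [P1→A gives 5>1; P2→R gives 9>8]
(B,Q): not NE [P1→D gives 6>1]
(B,R): not NE [P1→C gives 6>0]
(C,P): not NE [P1→A gives 5>3]
(C,Q): not NE [P1→D gives 6>1; P2→P gives 6>2]
(C,R): not NE [P2→P gives 6>4]
(D,P): not NE [P1→A gives 5>0]
(D,Q): not NE [P2→P gives 6>1]
(D,R): not NE [P1→C gives 6>0; P2→P gives 6>0]

PSNE: ∅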